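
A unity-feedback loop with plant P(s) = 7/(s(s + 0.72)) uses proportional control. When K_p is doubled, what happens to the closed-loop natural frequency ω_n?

ω_n = √(7·K_p), which grows with K_p.

increase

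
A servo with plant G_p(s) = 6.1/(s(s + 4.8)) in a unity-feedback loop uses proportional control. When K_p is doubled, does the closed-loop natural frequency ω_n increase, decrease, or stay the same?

ω_n = √(6.1·K_p), which grows with K_p.

increase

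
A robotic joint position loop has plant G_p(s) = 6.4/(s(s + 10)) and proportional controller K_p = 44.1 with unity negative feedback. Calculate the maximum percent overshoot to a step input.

37.6%

Closed-loop characteristic equation: s² + 10s + 282.2 = 0, so ω_n = 16.8 rad/s and ζ = 10/(2·16.8) = 0.2976.
%OS = 100·exp(−πζ/√(1−ζ²)) = 100·exp(−π·0.2976/√0.9114) = 37.6%.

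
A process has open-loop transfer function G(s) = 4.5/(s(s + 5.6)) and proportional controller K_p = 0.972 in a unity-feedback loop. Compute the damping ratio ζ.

ζ = 1.34

With unity feedback the closed-loop characteristic equation is s² + 5.6s + 0.972·4.5 = s² + 5.6s + 4.374 = 0.
So ω_n² = 4.374 ⇒ ω_n = 2.091 rad/s, and ζ = 5.6/(2ω_n) = 1.34.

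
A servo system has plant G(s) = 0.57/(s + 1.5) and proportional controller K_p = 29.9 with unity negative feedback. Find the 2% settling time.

T_s ≈ 0.216 s

Closed-loop transfer function: T(s) = K_p·G(s)/(1 + K_p·G(s)) = 17.04/(s + 1.5 + 17.04) = 17.04/(s + 18.54).
Time constant τ = 1/18.54 = 0.05393 s, so the 2% settling time is about 4τ = 0.216 s.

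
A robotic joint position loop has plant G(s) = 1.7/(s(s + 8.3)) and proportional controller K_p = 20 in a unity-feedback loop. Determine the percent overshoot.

The closed-loop denominator s² + 8.3s + 34 gives ω_n = √34 = 5.831 and ζ = 8.3/(2ω_n) = 0.7117.
%OS = 100·exp(−πζ/√(1−ζ²)) = 100·exp(−π·0.7117/√0.4935) = 4.15%.

4.15%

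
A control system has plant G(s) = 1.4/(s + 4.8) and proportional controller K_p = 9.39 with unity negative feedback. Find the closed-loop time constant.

τ = 0.0557 s

Closed-loop transfer function: T(s) = K_p·G(s)/(1 + K_p·G(s)) = 13.15/(s + 4.8 + 13.15) = 13.15/(s + 17.95).
Time constant τ = 1/17.95 = 0.0557 s.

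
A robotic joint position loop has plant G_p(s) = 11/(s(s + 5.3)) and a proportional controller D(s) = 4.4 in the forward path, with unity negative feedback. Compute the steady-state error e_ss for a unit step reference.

The open loop D(s)G_p(s) has a pole at the origin (type 1), so the static position error constant is infinite and e_ss = 1/(1+∞) = 0.

0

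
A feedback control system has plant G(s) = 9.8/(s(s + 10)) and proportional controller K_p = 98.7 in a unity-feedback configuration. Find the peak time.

T_p = 0.102 s

Closed-loop characteristic equation: s² + 10s + 967.3 = 0, so ω_n = 31.1 rad/s and ζ = 10/(2·31.1) = 0.1608.
Damped frequency ω_d = ω_n√(1−ζ²) = 30.7 rad/s, so peak time T_p = π/ω_d = 0.102 s.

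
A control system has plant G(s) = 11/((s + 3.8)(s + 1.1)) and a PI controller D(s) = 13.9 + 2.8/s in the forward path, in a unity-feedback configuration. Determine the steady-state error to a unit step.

0

The open loop D(s)G(s) has a pole at the origin (type 1), so the static position error constant is infinite and e_ss = 1/(1+∞) = 0.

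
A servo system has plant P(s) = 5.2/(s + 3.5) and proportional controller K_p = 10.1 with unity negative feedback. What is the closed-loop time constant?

Closed-loop transfer function: T(s) = K_p·P(s)/(1 + K_p·P(s)) = 52.52/(s + 3.5 + 52.52) = 52.52/(s + 56.02).
Time constant τ = 1/56.02 = 0.0179 s.

τ = 0.0179 s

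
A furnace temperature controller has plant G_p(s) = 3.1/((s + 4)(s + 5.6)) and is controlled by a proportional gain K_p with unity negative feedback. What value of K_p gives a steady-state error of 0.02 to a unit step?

K_p = 354

The loop is type 0, so e_ss(step) = 1/(1 + K_pos) with K_pos = K_p·G_p(0).
G_p(0) = 0.1384. Require 1/(1 + K_p·0.1384) = 0.02, so 1 + 0.1384·K_p = 50.
K_p = (50 − 1)/0.1384 = 354.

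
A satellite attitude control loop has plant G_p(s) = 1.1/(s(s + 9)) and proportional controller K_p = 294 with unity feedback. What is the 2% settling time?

T_s ≈ 0.889 s

From 1 + K_pG_p(s) = 0: s² + 9s + 323.4 = 0 ⇒ ω_n = 17.98, ζ = 0.2502.
2% settling time T_s ≈ 4/(ζω_n) = 4/4.5 = 0.889 s.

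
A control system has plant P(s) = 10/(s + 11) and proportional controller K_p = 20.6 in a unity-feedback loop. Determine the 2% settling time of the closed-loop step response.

T_s ≈ 0.0184 s

Closed-loop transfer function: T(s) = K_p·P(s)/(1 + K_p·P(s)) = 206/(s + 11 + 206) = 206/(s + 217).
Time constant τ = 1/217 = 0.004608 s, so the 2% settling time is about 4τ = 0.0184 s.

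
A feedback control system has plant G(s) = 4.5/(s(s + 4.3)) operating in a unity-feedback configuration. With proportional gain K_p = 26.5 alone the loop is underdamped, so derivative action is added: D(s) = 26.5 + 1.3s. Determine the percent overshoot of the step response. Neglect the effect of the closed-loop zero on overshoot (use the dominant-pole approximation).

19.2%

Forward path: (26.5 + 1.3s)·4.5/(s(s+4.3)). The closed-loop characteristic equation is s² + (4.3 + 4.5·1.3)s + 4.5·26.5 = 0.
That is s² + 10.15s + 119.2 = 0, so ω_n = 10.92 rad/s and ζ = 10.15/(2·10.92) = 0.4647.
%OS = 100·exp(−πζ/√(1−ζ²)) = 19.2%.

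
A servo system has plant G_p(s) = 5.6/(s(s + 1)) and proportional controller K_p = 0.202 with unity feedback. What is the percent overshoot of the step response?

18.8%

The closed-loop denominator s² + 1s + 1.131 gives ω_n = √1.131 = 1.064 and ζ = 1/(2ω_n) = 0.4701.
%OS = 100·exp(−πζ/√(1−ζ²)) = 100·exp(−π·0.4701/√0.779) = 18.8%.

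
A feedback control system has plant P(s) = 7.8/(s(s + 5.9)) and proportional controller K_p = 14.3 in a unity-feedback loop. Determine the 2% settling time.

From 1 + K_pP(s) = 0: s² + 5.9s + 111.5 = 0 ⇒ ω_n = 10.56, ζ = 0.2793.
2% settling time T_s ≈ 4/(ζω_n) = 4/2.95 = 1.36 s.

T_s ≈ 1.36 s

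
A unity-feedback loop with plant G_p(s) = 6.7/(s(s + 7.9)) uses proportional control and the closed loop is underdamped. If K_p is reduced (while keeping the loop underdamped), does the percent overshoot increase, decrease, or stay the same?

ζ = 7.9/(2√(6.7K_p)) rises as K_p falls; higher damping means less overshoot.

decrease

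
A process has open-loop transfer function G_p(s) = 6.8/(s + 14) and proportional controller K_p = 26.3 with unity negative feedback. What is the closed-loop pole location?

Closed-loop transfer function: T(s) = K_p·G_p(s)/(1 + K_p·G_p(s)) = 178.8/(s + 14 + 178.8) = 178.8/(s + 192.8).
The closed-loop pole is at s = −192.8.

s = -192.8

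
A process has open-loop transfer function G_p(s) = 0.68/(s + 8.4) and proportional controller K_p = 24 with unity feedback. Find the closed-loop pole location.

s = -24.72

Closed-loop transfer function: T(s) = K_p·G_p(s)/(1 + K_p·G_p(s)) = 16.32/(s + 8.4 + 16.32) = 16.32/(s + 24.72).
The closed-loop pole is at s = −24.72.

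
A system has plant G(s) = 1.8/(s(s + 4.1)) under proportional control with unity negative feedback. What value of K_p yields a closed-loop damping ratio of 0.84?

Closed-loop characteristic equation: s² + 4.1s + K_p·1.8 = 0.
So ω_n = √(1.8K_p) and 2ζω_n = 4.1, giving ζ = 4.1/(2√(1.8K_p)).
Setting ζ = 0.84: √(1.8K_p) = 4.1/(2·0.84) = 2.44, so K_p = 5.956/1.8 = 3.31.

K_p = 3.31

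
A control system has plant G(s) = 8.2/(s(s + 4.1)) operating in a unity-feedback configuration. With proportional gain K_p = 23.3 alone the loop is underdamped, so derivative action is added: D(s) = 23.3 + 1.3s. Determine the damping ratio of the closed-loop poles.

ζ = 0.534

Forward path: (23.3 + 1.3s)·8.2/(s(s+4.1)). The closed-loop characteristic equation is s² + (4.1 + 8.2·1.3)s + 8.2·23.3 = 0.
That is s² + 14.76s + 191.1 = 0, so ω_n = 13.82 rad/s and ζ = 14.76/(2·13.82) = 0.5339.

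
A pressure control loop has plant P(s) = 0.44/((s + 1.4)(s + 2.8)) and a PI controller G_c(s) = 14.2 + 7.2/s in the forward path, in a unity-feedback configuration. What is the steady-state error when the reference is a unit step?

The open loop G_c(s)P(s) has a pole at the origin (type 1), so the static position error constant is infinite and e_ss = 1/(1+∞) = 0.

0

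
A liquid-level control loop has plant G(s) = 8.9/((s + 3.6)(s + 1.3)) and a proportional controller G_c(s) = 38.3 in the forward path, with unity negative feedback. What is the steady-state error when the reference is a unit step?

0.0135

The loop is type 0. Static position error constant K_pos = G_c(0)·G(0) = 38.3·1.902 = 72.84.
Steady-state error to a unit step: e_ss = 1/(1+K_pos) = 1/73.84 = 0.0135.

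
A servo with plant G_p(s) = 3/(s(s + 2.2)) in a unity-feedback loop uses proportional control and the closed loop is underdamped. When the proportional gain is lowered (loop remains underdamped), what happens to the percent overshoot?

decrease

ζ = 2.2/(2√(3K_p)) rises as K_p falls; higher damping means less overshoot.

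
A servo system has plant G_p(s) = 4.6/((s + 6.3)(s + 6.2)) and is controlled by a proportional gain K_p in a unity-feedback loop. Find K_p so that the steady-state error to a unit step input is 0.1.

K_p = 76.4

Steady-state error for a unit step on this type-0 loop is 1/(1 + K_p·G_p(0)).
G_p(0) = 0.1178. Require 1/(1 + K_p·0.1178) = 0.1, so 1 + 0.1178·K_p = 10.
K_p = (10 − 1)/0.1178 = 76.4.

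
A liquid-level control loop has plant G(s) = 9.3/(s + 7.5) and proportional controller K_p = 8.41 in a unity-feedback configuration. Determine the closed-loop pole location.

Closed-loop transfer function: T(s) = K_p·G(s)/(1 + K_p·G(s)) = 78.21/(s + 7.5 + 78.21) = 78.21/(s + 85.71).
The closed-loop pole is at s = −85.71.

s = -85.71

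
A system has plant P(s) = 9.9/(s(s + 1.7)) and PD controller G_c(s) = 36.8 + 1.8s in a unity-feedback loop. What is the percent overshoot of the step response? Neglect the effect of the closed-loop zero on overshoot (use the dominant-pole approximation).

Forward path: (36.8 + 1.8s)·9.9/(s(s+1.7)). The closed-loop characteristic equation is s² + (1.7 + 9.9·1.8)s + 9.9·36.8 = 0.
That is s² + 19.52s + 364.3 = 0, so ω_n = 19.09 rad/s and ζ = 19.52/(2·19.09) = 0.5113.
%OS = 100·exp(−πζ/√(1−ζ²)) = 15.4%.

15.4%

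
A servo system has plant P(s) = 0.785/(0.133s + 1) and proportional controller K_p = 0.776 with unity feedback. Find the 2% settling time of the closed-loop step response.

T_s ≈ 0.331 s

Closed loop: T(s) = K_p·P/(1+K_p·P) = 0.6092/(0.133s + 1 + 0.6092), with pole at s = −(1 + 0.6092)/0.133 = −12.1.
τ = 1/12.1 = 0.08265 s, so 2% settling time ≈ 4τ = 0.331 s.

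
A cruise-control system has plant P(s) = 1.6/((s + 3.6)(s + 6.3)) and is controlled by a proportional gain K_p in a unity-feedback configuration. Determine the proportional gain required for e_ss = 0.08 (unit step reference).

Steady-state error for a unit step on this type-0 loop is 1/(1 + K_p·P(0)).
P(0) = 0.07055. Require 1/(1 + K_p·0.07055) = 0.08, so 1 + 0.07055·K_p = 12.5.
K_p = (12.5 − 1)/0.07055 = 163.

K_p = 163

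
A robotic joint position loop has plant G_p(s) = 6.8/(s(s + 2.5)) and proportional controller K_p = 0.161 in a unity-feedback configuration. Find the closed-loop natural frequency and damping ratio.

ω_n = 1.05 rad/s, ζ = 1.19

With unity feedback the closed-loop characteristic equation is s² + 2.5s + 0.161·6.8 = s² + 2.5s + 1.095 = 0.
Matching s² + 2ζω_n s + ω_n²: ω_n = √1.095 = 1.046 rad/s and 2ζω_n = 2.5, so ζ = 2.5/(2·1.046) = 1.19.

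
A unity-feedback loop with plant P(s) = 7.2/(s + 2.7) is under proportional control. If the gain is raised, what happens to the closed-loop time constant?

decrease

The closed-loop bandwidth 2.7+K_p·7.2 grows with K_p, so τ shrinks.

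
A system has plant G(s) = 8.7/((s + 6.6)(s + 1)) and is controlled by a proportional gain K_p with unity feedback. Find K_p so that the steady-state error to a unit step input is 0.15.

K_p = 4.3

Steady-state error for a unit step on this type-0 loop is 1/(1 + K_p·G(0)).
G(0) = 1.318. Require 1/(1 + K_p·1.318) = 0.15, so 1 + 1.318·K_p = 6.667.
K_p = (6.667 − 1)/1.318 = 4.3.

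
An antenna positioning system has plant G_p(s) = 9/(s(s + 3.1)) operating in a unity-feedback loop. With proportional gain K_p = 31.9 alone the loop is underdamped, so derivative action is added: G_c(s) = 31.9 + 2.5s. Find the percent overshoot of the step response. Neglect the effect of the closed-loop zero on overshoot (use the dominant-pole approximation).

2.67%

Forward path: (31.9 + 2.5s)·9/(s(s+3.1)). The closed-loop characteristic equation is s² + (3.1 + 9·2.5)s + 9·31.9 = 0.
That is s² + 25.6s + 287.1 = 0, so ω_n = 16.94 rad/s and ζ = 25.6/(2·16.94) = 0.7554.
%OS = 100·exp(−πζ/√(1−ζ²)) = 2.67%.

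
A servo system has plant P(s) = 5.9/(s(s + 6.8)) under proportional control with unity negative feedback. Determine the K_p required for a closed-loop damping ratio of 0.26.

K_p = 29

Closed-loop characteristic equation: s² + 6.8s + K_p·5.9 = 0.
So ω_n = √(5.9K_p) and 2ζω_n = 6.8, giving ζ = 6.8/(2√(5.9K_p)).
Setting ζ = 0.26: √(5.9K_p) = 6.8/(2·0.26) = 13.08, so K_p = 171/5.9 = 29.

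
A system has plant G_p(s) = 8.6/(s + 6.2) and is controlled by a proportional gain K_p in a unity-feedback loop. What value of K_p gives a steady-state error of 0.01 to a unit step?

K_p = 71.4

For a type-0 loop with proportional control, e_ss = 1/(1 + K_p·G_p(0)).
G_p(0) = 1.387. Require 1/(1 + K_p·1.387) = 0.01, so 1 + 1.387·K_p = 100.
K_p = (100 − 1)/1.387 = 71.4.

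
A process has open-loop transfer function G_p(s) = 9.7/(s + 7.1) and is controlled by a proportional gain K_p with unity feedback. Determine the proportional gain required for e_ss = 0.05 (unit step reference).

K_p = 13.9

For a type-0 loop with proportional control, e_ss = 1/(1 + K_p·G_p(0)).
G_p(0) = 1.366. Require 1/(1 + K_p·1.366) = 0.05, so 1 + 1.366·K_p = 20.
K_p = (20 − 1)/1.366 = 13.9.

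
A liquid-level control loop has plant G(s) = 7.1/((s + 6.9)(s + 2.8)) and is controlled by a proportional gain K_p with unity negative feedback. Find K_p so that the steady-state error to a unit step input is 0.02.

K_p = 133

For a type-0 loop with proportional control, e_ss = 1/(1 + K_p·G(0)).
G(0) = 0.3675. Require 1/(1 + K_p·0.3675) = 0.02, so 1 + 0.3675·K_p = 50.
K_p = (50 − 1)/0.3675 = 133.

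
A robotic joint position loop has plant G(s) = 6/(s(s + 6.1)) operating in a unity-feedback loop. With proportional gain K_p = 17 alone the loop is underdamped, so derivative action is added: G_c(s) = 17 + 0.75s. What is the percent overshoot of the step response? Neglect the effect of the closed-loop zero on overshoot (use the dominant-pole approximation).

14.4%

Forward path: (17 + 0.75s)·6/(s(s+6.1)). The closed-loop characteristic equation is s² + (6.1 + 6·0.75)s + 6·17 = 0.
That is s² + 10.6s + 102 = 0, so ω_n = 10.1 rad/s and ζ = 10.6/(2·10.1) = 0.5248.
%OS = 100·exp(−πζ/√(1−ζ²)) = 14.4%.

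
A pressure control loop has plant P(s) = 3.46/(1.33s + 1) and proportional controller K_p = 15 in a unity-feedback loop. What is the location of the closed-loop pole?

s = -39.77

Closed loop: T(s) = K_p·P/(1+K_p·P) = 51.9/(1.33s + 1 + 51.9), with pole at s = −(1 + 51.9)/1.33 = −39.77.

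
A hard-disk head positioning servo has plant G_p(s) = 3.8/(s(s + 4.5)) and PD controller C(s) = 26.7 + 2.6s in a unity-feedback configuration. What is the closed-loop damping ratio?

ζ = 0.714

Forward path: (26.7 + 2.6s)·3.8/(s(s+4.5)). The closed-loop characteristic equation is s² + (4.5 + 3.8·2.6)s + 3.8·26.7 = 0.
That is s² + 14.38s + 101.5 = 0, so ω_n = 10.07 rad/s and ζ = 14.38/(2·10.07) = 0.7138.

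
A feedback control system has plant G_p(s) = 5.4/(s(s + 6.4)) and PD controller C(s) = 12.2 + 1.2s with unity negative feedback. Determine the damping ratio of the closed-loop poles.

ζ = 0.793

Forward path: (12.2 + 1.2s)·5.4/(s(s+6.4)). The closed-loop characteristic equation is s² + (6.4 + 5.4·1.2)s + 5.4·12.2 = 0.
That is s² + 12.88s + 65.88 = 0, so ω_n = 8.117 rad/s and ζ = 12.88/(2·8.117) = 0.7934.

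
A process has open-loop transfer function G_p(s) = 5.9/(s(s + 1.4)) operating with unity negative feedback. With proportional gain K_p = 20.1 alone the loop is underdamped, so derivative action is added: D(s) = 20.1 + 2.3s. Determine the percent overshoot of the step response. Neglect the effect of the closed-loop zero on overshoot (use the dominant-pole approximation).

Forward path: (20.1 + 2.3s)·5.9/(s(s+1.4)). The closed-loop characteristic equation is s² + (1.4 + 5.9·2.3)s + 5.9·20.1 = 0.
That is s² + 14.97s + 118.6 = 0, so ω_n = 10.89 rad/s and ζ = 14.97/(2·10.89) = 0.6873.
%OS = 100·exp(−πζ/√(1−ζ²)) = 5.12%.

5.12%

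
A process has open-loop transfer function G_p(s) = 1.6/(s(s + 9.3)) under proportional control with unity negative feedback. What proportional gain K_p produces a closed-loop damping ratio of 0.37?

Closed-loop characteristic equation: s² + 9.3s + K_p·1.6 = 0.
So ω_n = √(1.6K_p) and 2ζω_n = 9.3, giving ζ = 9.3/(2√(1.6K_p)).
Setting ζ = 0.37: √(1.6K_p) = 9.3/(2·0.37) = 12.57, so K_p = 157.9/1.6 = 98.7.

K_p = 98.7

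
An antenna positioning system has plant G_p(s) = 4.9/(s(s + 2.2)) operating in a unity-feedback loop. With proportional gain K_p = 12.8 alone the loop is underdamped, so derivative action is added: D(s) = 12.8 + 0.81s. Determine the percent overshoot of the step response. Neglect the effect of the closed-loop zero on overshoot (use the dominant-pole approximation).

26.5%

Forward path: (12.8 + 0.81s)·4.9/(s(s+2.2)). The closed-loop characteristic equation is s² + (2.2 + 4.9·0.81)s + 4.9·12.8 = 0.
That is s² + 6.169s + 62.72 = 0, so ω_n = 7.92 rad/s and ζ = 6.169/(2·7.92) = 0.3895.
%OS = 100·exp(−πζ/√(1−ζ²)) = 26.5%.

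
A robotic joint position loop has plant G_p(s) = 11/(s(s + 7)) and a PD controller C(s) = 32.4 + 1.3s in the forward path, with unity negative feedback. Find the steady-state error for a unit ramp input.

0.0196

The loop has one pole at the origin (type 1). Velocity error constant K_v = lim_{s→0} s·C(s)G_p(s) = 32.4·11/7 = 50.91.
Steady-state error to a unit ramp: e_ss = 1/K_v = 0.0196.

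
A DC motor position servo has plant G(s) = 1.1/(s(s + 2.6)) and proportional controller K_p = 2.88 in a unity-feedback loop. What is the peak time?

T_p = 2.58 s

The closed-loop denominator s² + 2.6s + 3.168 gives ω_n = √3.168 = 1.78 and ζ = 2.6/(2ω_n) = 0.7304.
Damped frequency ω_d = ω_n√(1−ζ²) = 1.216 rad/s, so peak time T_p = π/ω_d = 2.58 s.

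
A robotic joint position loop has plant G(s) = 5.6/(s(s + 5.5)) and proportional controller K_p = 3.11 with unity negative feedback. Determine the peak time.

T_p = 1 s

Closed-loop characteristic equation: s² + 5.5s + 17.42 = 0, so ω_n = 4.173 rad/s and ζ = 5.5/(2·4.173) = 0.659.
Damped frequency ω_d = ω_n√(1−ζ²) = 3.139 rad/s, so peak time T_p = π/ω_d = 1 s.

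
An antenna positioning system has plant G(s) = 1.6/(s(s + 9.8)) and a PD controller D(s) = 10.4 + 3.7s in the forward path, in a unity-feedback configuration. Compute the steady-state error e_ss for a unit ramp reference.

0.589

The loop has one pole at the origin (type 1). Velocity error constant K_v = lim_{s→0} s·D(s)G(s) = 10.4·1.6/9.8 = 1.698.
Steady-state error to a unit ramp: e_ss = 1/K_v = 0.589.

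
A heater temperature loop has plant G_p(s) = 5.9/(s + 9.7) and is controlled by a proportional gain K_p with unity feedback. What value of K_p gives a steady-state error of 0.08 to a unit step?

K_p = 18.9

Steady-state error for a unit step on this type-0 loop is 1/(1 + K_p·G_p(0)).
G_p(0) = 0.6082. Require 1/(1 + K_p·0.6082) = 0.08, so 1 + 0.6082·K_p = 12.5.
K_p = (12.5 − 1)/0.6082 = 18.9.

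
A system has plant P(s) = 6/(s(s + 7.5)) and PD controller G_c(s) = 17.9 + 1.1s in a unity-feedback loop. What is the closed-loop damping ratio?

Forward path: (17.9 + 1.1s)·6/(s(s+7.5)). The closed-loop characteristic equation is s² + (7.5 + 6·1.1)s + 6·17.9 = 0.
That is s² + 14.1s + 107.4 = 0, so ω_n = 10.36 rad/s and ζ = 14.1/(2·10.36) = 0.6803.

ζ = 0.68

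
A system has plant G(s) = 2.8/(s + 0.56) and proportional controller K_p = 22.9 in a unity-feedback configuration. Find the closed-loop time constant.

Closed-loop transfer function: T(s) = K_p·G(s)/(1 + K_p·G(s)) = 64.12/(s + 0.56 + 64.12) = 64.12/(s + 64.68).
Time constant τ = 1/64.68 = 0.0155 s.

τ = 0.0155 s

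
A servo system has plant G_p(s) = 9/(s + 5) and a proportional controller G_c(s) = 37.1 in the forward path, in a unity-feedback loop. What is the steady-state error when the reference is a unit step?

The loop is type 0. Static position error constant K_pos = G_c(0)·G_p(0) = 37.1·1.8 = 66.78.
Steady-state error to a unit step: e_ss = 1/(1+K_pos) = 1/67.78 = 0.0148.

0.0148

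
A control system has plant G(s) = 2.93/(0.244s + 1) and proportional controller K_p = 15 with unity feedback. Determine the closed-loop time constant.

Closed loop: T(s) = K_p·G/(1+K_p·G) = 43.95/(0.244s + 1 + 43.95), with pole at s = −(1 + 43.95)/0.244 = −184.2.
Closed-loop time constant τ = 1/184.2 = 0.00543 s.

τ = 0.00543 s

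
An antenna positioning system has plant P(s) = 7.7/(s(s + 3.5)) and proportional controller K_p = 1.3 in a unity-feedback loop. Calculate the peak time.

T_p = 1.19 s

The closed-loop denominator s² + 3.5s + 10.01 gives ω_n = √10.01 = 3.164 and ζ = 3.5/(2ω_n) = 0.5531.
Damped frequency ω_d = ω_n√(1−ζ²) = 2.636 rad/s, so peak time T_p = π/ω_d = 1.19 s.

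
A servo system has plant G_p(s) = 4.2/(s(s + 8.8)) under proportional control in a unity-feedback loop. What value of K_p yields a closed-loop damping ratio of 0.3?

K_p = 51.2

Closed-loop characteristic equation: s² + 8.8s + K_p·4.2 = 0.
So ω_n = √(4.2K_p) and 2ζω_n = 8.8, giving ζ = 8.8/(2√(4.2K_p)).
Setting ζ = 0.3: √(4.2K_p) = 8.8/(2·0.3) = 14.67, so K_p = 215.1/4.2 = 51.2.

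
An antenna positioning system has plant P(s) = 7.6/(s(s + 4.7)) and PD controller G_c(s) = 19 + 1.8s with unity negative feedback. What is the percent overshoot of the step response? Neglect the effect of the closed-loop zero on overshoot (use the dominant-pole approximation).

2.4%

Forward path: (19 + 1.8s)·7.6/(s(s+4.7)). The closed-loop characteristic equation is s² + (4.7 + 7.6·1.8)s + 7.6·19 = 0.
That is s² + 18.38s + 144.4 = 0, so ω_n = 12.02 rad/s and ζ = 18.38/(2·12.02) = 0.7648.
%OS = 100·exp(−πζ/√(1−ζ²)) = 2.4%.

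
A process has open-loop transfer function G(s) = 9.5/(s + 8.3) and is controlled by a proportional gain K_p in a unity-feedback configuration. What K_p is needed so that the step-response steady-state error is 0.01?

For a type-0 loop with proportional control, e_ss = 1/(1 + K_p·G(0)).
G(0) = 1.145. Require 1/(1 + K_p·1.145) = 0.01, so 1 + 1.145·K_p = 100.
K_p = (100 − 1)/1.145 = 86.5.

K_p = 86.5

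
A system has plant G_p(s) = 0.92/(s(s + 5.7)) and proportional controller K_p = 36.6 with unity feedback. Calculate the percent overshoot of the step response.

From 1 + K_pG_p(s) = 0: s² + 5.7s + 33.67 = 0 ⇒ ω_n = 5.803, ζ = 0.4911.
%OS = 100·exp(−πζ/√(1−ζ²)) = 100·exp(−π·0.4911/√0.7588) = 17%.

17%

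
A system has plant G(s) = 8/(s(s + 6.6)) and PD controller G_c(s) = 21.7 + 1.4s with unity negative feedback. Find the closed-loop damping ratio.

ζ = 0.675

Forward path: (21.7 + 1.4s)·8/(s(s+6.6)). The closed-loop characteristic equation is s² + (6.6 + 8·1.4)s + 8·21.7 = 0.
That is s² + 17.8s + 173.6 = 0, so ω_n = 13.18 rad/s and ζ = 17.8/(2·13.18) = 0.6755.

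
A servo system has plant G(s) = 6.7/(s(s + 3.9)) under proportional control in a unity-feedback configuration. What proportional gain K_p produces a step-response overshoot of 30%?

K_p = 4.43

From %OS = 100·exp(−πζ/√(1−ζ²)) = 30%, ζ = −ln(0.3)/√(π²+ln²(0.3)) = 0.3579.
Characteristic equation s² + 3.9s + 6.7K_p = 0 gives ζ = 3.9/(2√(6.7K_p)).
Setting ζ = 0.3579: √(6.7K_p) = 3.9/(2·0.3579) = 5.449, so K_p = 29.69/6.7 = 4.43.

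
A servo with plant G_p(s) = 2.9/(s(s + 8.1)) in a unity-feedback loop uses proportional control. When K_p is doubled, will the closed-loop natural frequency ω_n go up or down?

increase

ω_n = √(2.9·K_p), which grows with K_p.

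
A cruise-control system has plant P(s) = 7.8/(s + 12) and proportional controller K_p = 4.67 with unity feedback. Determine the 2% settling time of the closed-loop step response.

T_s ≈ 0.0826 s

Closed-loop transfer function: T(s) = K_p·P(s)/(1 + K_p·P(s)) = 36.43/(s + 12 + 36.43) = 36.43/(s + 48.43).
Time constant τ = 1/48.43 = 0.02065 s, so the 2% settling time is about 4τ = 0.0826 s.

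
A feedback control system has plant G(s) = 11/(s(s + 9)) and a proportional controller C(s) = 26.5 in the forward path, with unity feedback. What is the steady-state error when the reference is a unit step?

0

The open loop C(s)G(s) has a pole at the origin (type 1), so the static position error constant is infinite and e_ss = 1/(1+∞) = 0.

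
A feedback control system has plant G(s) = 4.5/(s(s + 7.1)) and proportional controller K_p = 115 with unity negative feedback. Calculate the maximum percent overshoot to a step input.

Closed-loop characteristic equation: s² + 7.1s + 517.5 = 0, so ω_n = 22.75 rad/s and ζ = 7.1/(2·22.75) = 0.1561.
%OS = 100·exp(−πζ/√(1−ζ²)) = 100·exp(−π·0.1561/√0.9756) = 60.9%.

60.9%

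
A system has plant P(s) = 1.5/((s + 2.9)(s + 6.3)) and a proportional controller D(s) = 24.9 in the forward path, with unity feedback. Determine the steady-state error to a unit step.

0.328

The loop is type 0. Static position error constant K_pos = D(0)·P(0) = 24.9·0.0821 = 2.044.
Steady-state error to a unit step: e_ss = 1/(1+K_pos) = 1/3.044 = 0.328.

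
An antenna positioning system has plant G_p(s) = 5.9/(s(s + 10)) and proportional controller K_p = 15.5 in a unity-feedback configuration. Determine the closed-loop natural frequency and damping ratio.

ω_n = 9.56 rad/s, ζ = 0.523

With unity feedback the closed-loop characteristic equation is s² + 10s + 15.5·5.9 = s² + 10s + 91.45 = 0.
Matching s² + 2ζω_n s + ω_n²: ω_n = √91.45 = 9.563 rad/s and 2ζω_n = 10, so ζ = 10/(2·9.563) = 0.523.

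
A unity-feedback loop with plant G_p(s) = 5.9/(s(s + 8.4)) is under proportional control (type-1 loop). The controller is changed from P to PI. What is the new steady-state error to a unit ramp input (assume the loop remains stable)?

0

The integrator raises the loop to type 2, so K_v → ∞ and e_ss to a ramp is zero.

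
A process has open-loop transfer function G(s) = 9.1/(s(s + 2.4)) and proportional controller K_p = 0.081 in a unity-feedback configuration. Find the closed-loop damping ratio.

With unity feedback the closed-loop characteristic equation is s² + 2.4s + 0.081·9.1 = s² + 2.4s + 0.7371 = 0.
So ω_n² = 0.7371 ⇒ ω_n = 0.8585 rad/s, and ζ = 2.4/(2ω_n) = 1.4.

ζ = 1.4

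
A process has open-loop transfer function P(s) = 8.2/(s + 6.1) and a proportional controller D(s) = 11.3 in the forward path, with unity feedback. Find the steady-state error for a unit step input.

The loop is type 0. Static position error constant K_pos = D(0)·P(0) = 11.3·1.344 = 15.19.
Steady-state error to a unit step: e_ss = 1/(1+K_pos) = 1/16.19 = 0.0618.

0.0618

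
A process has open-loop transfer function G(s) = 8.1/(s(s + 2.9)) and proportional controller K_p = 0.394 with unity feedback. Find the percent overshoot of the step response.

From 1 + K_pG(s) = 0: s² + 2.9s + 3.191 = 0 ⇒ ω_n = 1.786, ζ = 0.8117.
%OS = 100·exp(−πζ/√(1−ζ²)) = 100·exp(−π·0.8117/√0.3412) = 1.27%.

1.27%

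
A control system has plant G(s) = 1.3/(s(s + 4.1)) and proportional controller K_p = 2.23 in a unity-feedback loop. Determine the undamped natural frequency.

ω_n = 1.7 rad/s

With unity feedback the closed-loop characteristic equation is s² + 4.1s + 2.23·1.3 = s² + 4.1s + 2.899 = 0.
Matching s² + 2ζω_n s + ω_n²: ω_n = √2.899 = 1.703 rad/s and 2ζω_n = 4.1, so ζ = 4.1/(2·1.703) = 1.2.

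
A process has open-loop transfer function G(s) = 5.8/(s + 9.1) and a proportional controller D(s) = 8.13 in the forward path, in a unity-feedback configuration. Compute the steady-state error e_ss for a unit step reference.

0.162

The loop is type 0. Static position error constant K_pos = D(0)·G(0) = 8.13·0.6374 = 5.182.
Steady-state error to a unit step: e_ss = 1/(1+K_pos) = 1/6.182 = 0.162.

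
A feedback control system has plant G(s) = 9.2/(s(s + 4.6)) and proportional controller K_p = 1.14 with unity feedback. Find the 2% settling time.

T_s ≈ 1.74 s

The closed-loop denominator s² + 4.6s + 10.49 gives ω_n = √10.49 = 3.239 and ζ = 4.6/(2ω_n) = 0.7102.
2% settling time T_s ≈ 4/(ζω_n) = 4/2.3 = 1.74 s.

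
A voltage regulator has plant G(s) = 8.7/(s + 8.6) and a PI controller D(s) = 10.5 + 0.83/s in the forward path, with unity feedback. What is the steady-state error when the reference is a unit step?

0

The open loop D(s)G(s) has a pole at the origin (type 1), so the static position error constant is infinite and e_ss = 1/(1+∞) = 0.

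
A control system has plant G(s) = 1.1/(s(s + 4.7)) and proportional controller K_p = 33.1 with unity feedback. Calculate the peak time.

The closed-loop denominator s² + 4.7s + 36.41 gives ω_n = √36.41 = 6.034 and ζ = 4.7/(2ω_n) = 0.3895.
Damped frequency ω_d = ω_n√(1−ζ²) = 5.558 rad/s, so peak time T_p = π/ω_d = 0.565 s.

T_p = 0.565 s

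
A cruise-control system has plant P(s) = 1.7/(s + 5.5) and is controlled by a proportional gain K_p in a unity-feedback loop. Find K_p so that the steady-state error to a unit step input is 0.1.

K_p = 29.1

For a type-0 loop with proportional control, e_ss = 1/(1 + K_p·P(0)).
P(0) = 0.3091. Require 1/(1 + K_p·0.3091) = 0.1, so 1 + 0.3091·K_p = 10.
K_p = (10 − 1)/0.3091 = 29.1.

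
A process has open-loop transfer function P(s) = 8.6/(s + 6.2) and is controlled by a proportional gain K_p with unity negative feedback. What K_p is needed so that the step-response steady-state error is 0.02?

K_p = 35.3

The loop is type 0, so e_ss(step) = 1/(1 + K_pos) with K_pos = K_p·P(0).
P(0) = 1.387. Require 1/(1 + K_p·1.387) = 0.02, so 1 + 1.387·K_p = 50.
K_p = (50 − 1)/1.387 = 35.3.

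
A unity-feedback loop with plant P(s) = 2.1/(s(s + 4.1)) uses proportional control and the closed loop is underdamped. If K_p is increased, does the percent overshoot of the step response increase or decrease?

increase

ζ = 4.1/(2√(2.1K_p)) decreases as K_p grows; lower damping means more overshoot.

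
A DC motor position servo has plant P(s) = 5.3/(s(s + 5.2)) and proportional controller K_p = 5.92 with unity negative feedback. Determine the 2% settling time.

The closed-loop denominator s² + 5.2s + 31.38 gives ω_n = √31.38 = 5.601 and ζ = 5.2/(2ω_n) = 0.4642.
2% settling time T_s ≈ 4/(ζω_n) = 4/2.6 = 1.54 s.

T_s ≈ 1.54 s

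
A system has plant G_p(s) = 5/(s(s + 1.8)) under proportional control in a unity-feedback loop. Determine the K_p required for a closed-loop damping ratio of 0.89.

Closed-loop characteristic equation: s² + 1.8s + K_p·5 = 0.
So ω_n = √(5K_p) and 2ζω_n = 1.8, giving ζ = 1.8/(2√(5K_p)).
Setting ζ = 0.89: √(5K_p) = 1.8/(2·0.89) = 1.011, so K_p = 1.023/5 = 0.205.

K_p = 0.205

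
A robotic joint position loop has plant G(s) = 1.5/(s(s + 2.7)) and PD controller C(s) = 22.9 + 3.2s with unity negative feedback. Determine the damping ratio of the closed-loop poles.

ζ = 0.64

Forward path: (22.9 + 3.2s)·1.5/(s(s+2.7)). The closed-loop characteristic equation is s² + (2.7 + 1.5·3.2)s + 1.5·22.9 = 0.
That is s² + 7.5s + 34.35 = 0, so ω_n = 5.861 rad/s and ζ = 7.5/(2·5.861) = 0.6398.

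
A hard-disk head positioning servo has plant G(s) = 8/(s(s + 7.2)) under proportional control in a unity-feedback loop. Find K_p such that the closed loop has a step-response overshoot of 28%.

K_p = 11.5

From %OS = 100·exp(−πζ/√(1−ζ²)) = 28%, ζ = −ln(0.28)/√(π²+ln²(0.28)) = 0.3755.
Characteristic equation s² + 7.2s + 8K_p = 0 gives ζ = 7.2/(2√(8K_p)).
Setting ζ = 0.3755: √(8K_p) = 7.2/(2·0.3755) = 9.586, so K_p = 91.9/8 = 11.5.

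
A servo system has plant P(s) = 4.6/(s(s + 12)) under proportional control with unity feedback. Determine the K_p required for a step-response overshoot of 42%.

K_p = 110

From %OS = 100·exp(−πζ/√(1−ζ²)) = 42%, ζ = −ln(0.42)/√(π²+ln²(0.42)) = 0.2662.
Characteristic equation s² + 12s + 4.6K_p = 0 gives ζ = 12/(2√(4.6K_p)).
Setting ζ = 0.2662: √(4.6K_p) = 12/(2·0.2662) = 22.54, so K_p = 508.1/4.6 = 110.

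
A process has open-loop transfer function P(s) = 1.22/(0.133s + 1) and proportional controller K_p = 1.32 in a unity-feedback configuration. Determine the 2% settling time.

Closed loop: T(s) = K_p·P/(1+K_p·P) = 1.61/(0.133s + 1 + 1.61), with pole at s = −(1 + 1.61)/0.133 = −19.63.
τ = 1/19.63 = 0.05095 s, so 2% settling time ≈ 4τ = 0.204 s.

T_s ≈ 0.204 s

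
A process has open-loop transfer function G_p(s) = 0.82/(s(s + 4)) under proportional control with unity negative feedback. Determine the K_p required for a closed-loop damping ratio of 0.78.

Closed-loop characteristic equation: s² + 4s + K_p·0.82 = 0.
So ω_n = √(0.82K_p) and 2ζω_n = 4, giving ζ = 4/(2√(0.82K_p)).
Setting ζ = 0.78: √(0.82K_p) = 4/(2·0.78) = 2.564, so K_p = 6.575/0.82 = 8.02.

K_p = 8.02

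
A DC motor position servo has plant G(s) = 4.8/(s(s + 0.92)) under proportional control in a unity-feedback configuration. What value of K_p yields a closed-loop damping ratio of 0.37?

Closed-loop characteristic equation: s² + 0.92s + K_p·4.8 = 0.
So ω_n = √(4.8K_p) and 2ζω_n = 0.92, giving ζ = 0.92/(2√(4.8K_p)).
Setting ζ = 0.37: √(4.8K_p) = 0.92/(2·0.37) = 1.243, so K_p = 1.546/4.8 = 0.322.

K_p = 0.322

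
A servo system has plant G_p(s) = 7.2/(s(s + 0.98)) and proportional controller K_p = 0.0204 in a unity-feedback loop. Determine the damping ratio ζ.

With unity feedback the closed-loop characteristic equation is s² + 0.98s + 0.0204·7.2 = s² + 0.98s + 0.1469 = 0.
Matching s² + 2ζω_n s + ω_n²: ω_n = √0.1469 = 0.3832 rad/s and 2ζω_n = 0.98, so ζ = 0.98/(2·0.3832) = 1.28.

ζ = 1.28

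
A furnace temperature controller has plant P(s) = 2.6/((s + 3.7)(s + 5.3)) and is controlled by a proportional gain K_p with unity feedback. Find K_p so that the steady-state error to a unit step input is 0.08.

Steady-state error for a unit step on this type-0 loop is 1/(1 + K_p·P(0)).
P(0) = 0.1326. Require 1/(1 + K_p·0.1326) = 0.08, so 1 + 0.1326·K_p = 12.5.
K_p = (12.5 − 1)/0.1326 = 86.7.

K_p = 86.7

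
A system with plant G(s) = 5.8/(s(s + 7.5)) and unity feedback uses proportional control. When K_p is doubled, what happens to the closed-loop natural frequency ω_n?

ω_n = √(5.8·K_p), which grows with K_p.

increase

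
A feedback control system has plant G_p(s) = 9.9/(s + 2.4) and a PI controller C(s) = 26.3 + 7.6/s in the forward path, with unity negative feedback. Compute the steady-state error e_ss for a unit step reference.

0

The open loop C(s)G_p(s) has a pole at the origin (type 1), so the static position error constant is infinite and e_ss = 1/(1+∞) = 0.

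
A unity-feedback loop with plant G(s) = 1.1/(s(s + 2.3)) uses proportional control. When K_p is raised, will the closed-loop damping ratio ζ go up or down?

decrease

ζ = 2.3/(2√(1.1K_p)); increasing K_p raises the denominator, so ζ falls.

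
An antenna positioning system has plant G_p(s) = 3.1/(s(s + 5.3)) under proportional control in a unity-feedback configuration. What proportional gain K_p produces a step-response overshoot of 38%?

K_p = 26.1

From %OS = 100·exp(−πζ/√(1−ζ²)) = 38%, ζ = −ln(0.38)/√(π²+ln²(0.38)) = 0.2943.
Characteristic equation s² + 5.3s + 3.1K_p = 0 gives ζ = 5.3/(2√(3.1K_p)).
Setting ζ = 0.2943: √(3.1K_p) = 5.3/(2·0.2943) = 9.003, so K_p = 81.05/3.1 = 26.1.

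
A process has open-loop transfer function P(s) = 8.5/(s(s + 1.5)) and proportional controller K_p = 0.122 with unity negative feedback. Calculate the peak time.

From 1 + K_pP(s) = 0: s² + 1.5s + 1.037 = 0 ⇒ ω_n = 1.018, ζ = 0.7365.
Damped frequency ω_d = ω_n√(1−ζ²) = 0.6888 rad/s, so peak time T_p = π/ω_d = 4.56 s.

T_p = 4.56 s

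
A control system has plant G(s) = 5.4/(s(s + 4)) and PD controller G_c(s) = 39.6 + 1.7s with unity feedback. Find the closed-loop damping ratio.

ζ = 0.451

Forward path: (39.6 + 1.7s)·5.4/(s(s+4)). The closed-loop characteristic equation is s² + (4 + 5.4·1.7)s + 5.4·39.6 = 0.
That is s² + 13.18s + 213.8 = 0, so ω_n = 14.62 rad/s and ζ = 13.18/(2·14.62) = 0.4507.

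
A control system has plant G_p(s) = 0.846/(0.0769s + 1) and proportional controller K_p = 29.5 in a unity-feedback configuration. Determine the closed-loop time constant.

Closed loop: T(s) = K_p·G_p/(1+K_p·G_p) = 24.96/(0.0769s + 1 + 24.96), with pole at s = −(1 + 24.96)/0.0769 = −337.5.
Closed-loop time constant τ = 1/337.5 = 0.00296 s.

τ = 0.00296 s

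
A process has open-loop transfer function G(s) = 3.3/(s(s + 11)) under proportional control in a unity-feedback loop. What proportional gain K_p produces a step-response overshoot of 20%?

From %OS = 100·exp(−πζ/√(1−ζ²)) = 20%, ζ = −ln(0.2)/√(π²+ln²(0.2)) = 0.4559.
Characteristic equation s² + 11s + 3.3K_p = 0 gives ζ = 11/(2√(3.3K_p)).
Setting ζ = 0.4559: √(3.3K_p) = 11/(2·0.4559) = 12.06, so K_p = 145.5/3.3 = 44.1.

K_p = 44.1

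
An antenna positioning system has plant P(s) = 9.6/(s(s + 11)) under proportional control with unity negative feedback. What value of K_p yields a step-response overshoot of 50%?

K_p = 67.9

From %OS = 100·exp(−πζ/√(1−ζ²)) = 50%, ζ = −ln(0.5)/√(π²+ln²(0.5)) = 0.2155.
Characteristic equation s² + 11s + 9.6K_p = 0 gives ζ = 11/(2√(9.6K_p)).
Setting ζ = 0.2155: √(9.6K_p) = 11/(2·0.2155) = 25.53, so K_p = 651.7/9.6 = 67.9.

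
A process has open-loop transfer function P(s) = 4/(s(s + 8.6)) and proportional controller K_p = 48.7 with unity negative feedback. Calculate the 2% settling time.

From 1 + K_pP(s) = 0: s² + 8.6s + 194.8 = 0 ⇒ ω_n = 13.96, ζ = 0.3081.
2% settling time T_s ≈ 4/(ζω_n) = 4/4.3 = 0.93 s.

T_s ≈ 0.93 s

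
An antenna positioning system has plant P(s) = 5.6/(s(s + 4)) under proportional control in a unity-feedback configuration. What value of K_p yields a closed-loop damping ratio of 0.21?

K_p = 16.2

Closed-loop characteristic equation: s² + 4s + K_p·5.6 = 0.
So ω_n = √(5.6K_p) and 2ζω_n = 4, giving ζ = 4/(2√(5.6K_p)).
Setting ζ = 0.21: √(5.6K_p) = 4/(2·0.21) = 9.524, so K_p = 90.7/5.6 = 16.2.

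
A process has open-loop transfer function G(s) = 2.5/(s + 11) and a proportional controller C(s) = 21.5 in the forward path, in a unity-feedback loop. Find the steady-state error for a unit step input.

The loop is type 0. Static position error constant K_pos = C(0)·G(0) = 21.5·0.2273 = 4.886.
Steady-state error to a unit step: e_ss = 1/(1+K_pos) = 1/5.886 = 0.17.

0.17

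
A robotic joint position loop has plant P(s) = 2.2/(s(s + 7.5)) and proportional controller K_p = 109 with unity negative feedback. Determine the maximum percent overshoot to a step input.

The closed-loop denominator s² + 7.5s + 239.8 gives ω_n = √239.8 = 15.49 and ζ = 7.5/(2ω_n) = 0.2422.
%OS = 100·exp(−πζ/√(1−ζ²)) = 100·exp(−π·0.2422/√0.9414) = 45.7%.

45.7%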